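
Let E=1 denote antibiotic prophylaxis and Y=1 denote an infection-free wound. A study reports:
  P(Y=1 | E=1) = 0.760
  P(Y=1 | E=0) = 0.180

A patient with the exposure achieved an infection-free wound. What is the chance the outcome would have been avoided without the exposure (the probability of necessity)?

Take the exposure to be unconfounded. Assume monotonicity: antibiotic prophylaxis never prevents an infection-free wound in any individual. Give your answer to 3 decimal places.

Let p₁ = 0.76, p₀ = 0.18.
Under exogeneity and monotonicity, PN = (p₁ − p₀) / p₁.
PN = (0.76 − 0.18) / 0.76 = 0.58 / 0.76 ≈ 0.7632

PN ≈ 0.763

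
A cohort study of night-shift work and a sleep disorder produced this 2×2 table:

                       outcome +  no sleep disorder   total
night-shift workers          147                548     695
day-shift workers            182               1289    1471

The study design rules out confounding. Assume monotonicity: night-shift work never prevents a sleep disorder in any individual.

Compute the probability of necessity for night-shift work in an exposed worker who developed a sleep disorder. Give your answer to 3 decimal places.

p₁ = P(outcome | exposed) = 147/695 = 0.21151
p₀ = P(outcome | unexposed) = 182/1471 = 0.12373
Under exogeneity and monotonicity, PN = (p₁ − p₀) / p₁.
PN = (0.21151 − 0.12373) / 0.21151 = 0.087785 / 0.21151 ≈ 0.4150

PN ≈ 0.415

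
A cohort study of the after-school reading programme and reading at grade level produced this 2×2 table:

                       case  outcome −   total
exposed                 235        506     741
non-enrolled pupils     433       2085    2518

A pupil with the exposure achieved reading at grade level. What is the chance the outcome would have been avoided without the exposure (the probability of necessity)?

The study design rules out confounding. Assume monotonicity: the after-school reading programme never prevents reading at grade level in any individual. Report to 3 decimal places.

PN ≈ 0.458

p₁ = P(outcome | exposed) = 235/741 = 0.31714
p₀ = P(outcome | unexposed) = 433/2518 = 0.17196
Under exogeneity and monotonicity, PN = (p₁ − p₀) / p₁.
PN = (0.31714 − 0.17196) / 0.31714 = 0.14518 / 0.31714 ≈ 0.4578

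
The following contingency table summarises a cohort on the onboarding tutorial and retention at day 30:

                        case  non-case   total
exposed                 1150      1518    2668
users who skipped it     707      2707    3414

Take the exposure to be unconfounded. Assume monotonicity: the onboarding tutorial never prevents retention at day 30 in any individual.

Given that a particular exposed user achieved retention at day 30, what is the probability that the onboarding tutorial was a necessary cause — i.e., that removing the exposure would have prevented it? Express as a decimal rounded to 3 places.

PN ≈ 0.520

p₁ = P(outcome | exposed) = 1150/2668 = 0.43103
p₀ = P(outcome | unexposed) = 707/3414 = 0.20709
Under exogeneity and monotonicity, PN = (p₁ − p₀)/p₁.
PN = (0.43103 − 0.20709) / 0.43103 ≈ 0.5196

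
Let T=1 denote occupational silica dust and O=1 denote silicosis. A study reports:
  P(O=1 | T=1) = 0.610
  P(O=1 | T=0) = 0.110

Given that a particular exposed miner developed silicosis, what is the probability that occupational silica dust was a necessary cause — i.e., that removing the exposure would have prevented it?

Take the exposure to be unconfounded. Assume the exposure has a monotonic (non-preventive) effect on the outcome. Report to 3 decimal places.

Let p₁ = 0.61, p₀ = 0.11.
Under exogeneity and monotonicity, PN = (p₁ − p₀) / p₁.
PN = (0.61 − 0.11) / 0.61 = 0.5 / 0.61 ≈ 0.8197

PN ≈ 0.820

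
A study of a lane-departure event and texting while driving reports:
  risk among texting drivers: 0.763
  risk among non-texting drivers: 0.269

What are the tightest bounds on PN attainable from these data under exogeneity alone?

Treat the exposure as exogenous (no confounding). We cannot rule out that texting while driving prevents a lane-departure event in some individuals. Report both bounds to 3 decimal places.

0.647 ≤ PN ≤ 0.958

Let p₁ = 0.763, p₀ = 0.269.
Under exogeneity alone the bounds on PN are max{0,(p₁−p₀)/p₁} ≤ PN ≤ min{1,(1−p₀)/p₁}.
  lower = (p₁ − p₀)/p₁ = 0.494 / 0.763 ≈ 0.6474
  upper = min{1, (1 − p₀)/p₁} = 0.731 / 0.763 ≈ 0.9581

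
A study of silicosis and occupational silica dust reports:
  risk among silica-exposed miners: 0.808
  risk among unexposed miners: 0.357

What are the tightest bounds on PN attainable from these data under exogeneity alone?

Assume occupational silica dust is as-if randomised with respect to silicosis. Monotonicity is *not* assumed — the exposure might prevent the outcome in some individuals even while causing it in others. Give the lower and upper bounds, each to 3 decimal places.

Let p₁ = 0.808, p₀ = 0.357.
Under exogeneity alone the bounds on PN are max{0,(p₁−p₀)/p₁} ≤ PN ≤ min{1,(1−p₀)/p₁}.
  lower = (p₁ − p₀)/p₁ = 0.451 / 0.808 ≈ 0.5582
  upper = min{1, (1 − p₀)/p₁} = 0.643 / 0.808 ≈ 0.7958

0.558 ≤ PN ≤ 0.796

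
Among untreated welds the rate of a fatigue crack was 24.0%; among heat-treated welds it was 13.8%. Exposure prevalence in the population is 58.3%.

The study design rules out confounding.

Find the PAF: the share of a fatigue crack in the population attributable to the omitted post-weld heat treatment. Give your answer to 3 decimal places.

p₁ = 0.24, p₀ = 0.138.
Overall risk P(Y=1) = π·p₁ + (1−π)·p₀ = 0.583×0.24 + 0.417×0.138 = 0.19747.
Under exogeneity, PAF = [P(Y=1) − p₀] / P(Y=1).
PAF = (0.19747 − 0.138) / 0.19747 ≈ 0.3011

PAF ≈ 0.301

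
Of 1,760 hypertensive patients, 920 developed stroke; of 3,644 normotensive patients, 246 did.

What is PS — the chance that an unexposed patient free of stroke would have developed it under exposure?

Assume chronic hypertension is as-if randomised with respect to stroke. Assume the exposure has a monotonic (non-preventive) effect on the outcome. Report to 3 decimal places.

PS ≈ 0.488

p₁ = P(outcome | exposed) = 920/1760 = 0.52273
p₀ = P(outcome | unexposed) = 246/3644 = 0.067508
Under exogeneity and monotonicity, PS = (p₁ − p₀) / (1 − p₀).
PS = (0.52273 − 0.067508) / (1 − 0.067508) = 0.45522 / 0.93249 ≈ 0.4882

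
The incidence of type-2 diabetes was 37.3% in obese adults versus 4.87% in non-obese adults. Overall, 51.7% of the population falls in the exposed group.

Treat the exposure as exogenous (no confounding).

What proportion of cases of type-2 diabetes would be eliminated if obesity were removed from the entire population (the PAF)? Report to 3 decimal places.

p₁ = 0.373, p₀ = 0.0487.
Overall risk P(Y=1) = π·p₁ + (1−π)·p₀ = 0.517×0.373 + 0.483×0.0487 = 0.21636.
Under exogeneity, PAF = [P(Y=1) − p₀] / P(Y=1).
PAF = (0.21636 − 0.0487) / 0.21636 ≈ 0.7749

PAF ≈ 0.775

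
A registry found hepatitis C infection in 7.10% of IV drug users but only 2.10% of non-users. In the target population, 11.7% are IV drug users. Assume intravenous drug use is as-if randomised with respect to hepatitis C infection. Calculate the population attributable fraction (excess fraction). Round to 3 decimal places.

PAF ≈ 0.218

p₁ = 0.071, p₀ = 0.021.
Overall risk P(Y=1) = π·p₁ + (1−π)·p₀ = 0.117×0.071 + 0.883×0.021 = 0.02685.
Under exogeneity, PAF = [P(Y=1) − p₀] / P(Y=1).
PAF = (0.02685 − 0.021) / 0.02685 ≈ 0.2179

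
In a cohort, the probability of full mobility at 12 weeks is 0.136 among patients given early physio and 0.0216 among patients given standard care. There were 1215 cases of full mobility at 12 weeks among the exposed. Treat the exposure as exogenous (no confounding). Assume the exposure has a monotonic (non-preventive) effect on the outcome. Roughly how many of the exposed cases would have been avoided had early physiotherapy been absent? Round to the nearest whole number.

about 1022 cases

Let p₁ = 0.136, p₀ = 0.0216.
PN = (p₁ − p₀)/p₁ = (0.136 − 0.0216) / 0.136 ≈ 0.84118.
Attributable cases ≈ PN × (exposed cases) = 0.84118 × 1215 ≈ 1022.03.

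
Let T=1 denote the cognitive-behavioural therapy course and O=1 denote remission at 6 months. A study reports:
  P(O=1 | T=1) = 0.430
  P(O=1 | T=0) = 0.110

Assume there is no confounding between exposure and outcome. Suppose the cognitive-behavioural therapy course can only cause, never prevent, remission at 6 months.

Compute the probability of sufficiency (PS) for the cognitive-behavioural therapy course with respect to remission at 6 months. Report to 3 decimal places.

Let p₁ = 0.43, p₀ = 0.11.
Under exogeneity and monotonicity, PS = (p₁ − p₀) / (1 − p₀).
PS = (0.43 − 0.11) / (1 − 0.11) = 0.32 / 0.89 ≈ 0.3596

PS ≈ 0.360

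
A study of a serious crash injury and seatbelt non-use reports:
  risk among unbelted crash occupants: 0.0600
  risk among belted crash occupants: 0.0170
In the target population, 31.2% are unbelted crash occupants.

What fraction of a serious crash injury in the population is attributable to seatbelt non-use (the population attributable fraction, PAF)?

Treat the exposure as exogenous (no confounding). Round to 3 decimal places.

Let p₁ = 0.06, p₀ = 0.017.
Overall risk P(Y=1) = π·p₁ + (1−π)·p₀ = 0.312×0.06 + 0.688×0.017 = 0.030416.
Under exogeneity, PAF = [P(Y=1) − p₀] / P(Y=1).
PAF = (0.030416 − 0.017) / 0.030416 ≈ 0.4411

PAF ≈ 0.441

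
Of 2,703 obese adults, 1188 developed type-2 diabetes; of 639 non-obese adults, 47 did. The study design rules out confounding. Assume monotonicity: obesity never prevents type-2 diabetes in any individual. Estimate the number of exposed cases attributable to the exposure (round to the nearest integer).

p₁ = P(outcome | exposed) = 1188/2703 = 0.43951
p₀ = P(outcome | unexposed) = 47/639 = 0.073552
PN = (p₁ − p₀)/p₁ = (0.43951 − 0.073552) / 0.43951 ≈ 0.83265.
Attributable cases ≈ PN × (exposed cases) = 0.83265 × 1188 ≈ 989.19.

about 989 cases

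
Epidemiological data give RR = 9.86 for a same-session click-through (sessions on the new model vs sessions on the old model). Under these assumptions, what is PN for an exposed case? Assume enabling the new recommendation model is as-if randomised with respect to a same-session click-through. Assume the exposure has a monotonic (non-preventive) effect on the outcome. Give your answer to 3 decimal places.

PN ≈ 0.899

Under exogeneity and monotonicity, PN = (RR − 1) / RR = 1 − 1/RR.
PN = (9.86 − 1) / 9.86 = 8.86 / 9.86 ≈ 0.8986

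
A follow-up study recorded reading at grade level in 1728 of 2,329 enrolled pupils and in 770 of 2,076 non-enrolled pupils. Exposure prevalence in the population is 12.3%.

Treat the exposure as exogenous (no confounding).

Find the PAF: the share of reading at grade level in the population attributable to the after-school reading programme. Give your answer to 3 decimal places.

p₁ = P(outcome | exposed) = 1728/2329 = 0.74195
p₀ = P(outcome | unexposed) = 770/2076 = 0.37091
Overall risk P(Y=1) = π·p₁ + (1−π)·p₀ = 0.123×0.74195 + 0.877×0.37091 = 0.41654.
Under exogeneity, PAF = [P(Y=1) − p₀] / P(Y=1).
PAF = (0.41654 − 0.37091) / 0.41654 ≈ 0.1096

PAF ≈ 0.110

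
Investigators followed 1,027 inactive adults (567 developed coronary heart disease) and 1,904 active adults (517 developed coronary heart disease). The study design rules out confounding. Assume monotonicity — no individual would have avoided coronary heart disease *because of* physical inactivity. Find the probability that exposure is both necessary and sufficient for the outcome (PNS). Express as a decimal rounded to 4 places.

p₁ = P(outcome | exposed) = 567/1027 = 0.55209
p₀ = P(outcome | unexposed) = 517/1904 = 0.27153
Under exogeneity and monotonicity, PNS = p₁ − p₀.
PNS = 0.55209 − 0.27153 = 0.28056

PNS ≈ 0.2806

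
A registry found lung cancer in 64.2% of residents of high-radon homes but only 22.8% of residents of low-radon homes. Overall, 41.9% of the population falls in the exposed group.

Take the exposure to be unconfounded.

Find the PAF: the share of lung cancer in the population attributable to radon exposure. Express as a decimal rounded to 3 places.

p₁ = 0.642, p₀ = 0.228.
Overall risk P(Y=1) = π·p₁ + (1−π)·p₀ = 0.419×0.642 + 0.581×0.228 = 0.40147.
Under exogeneity, PAF = [P(Y=1) − p₀] / P(Y=1).
PAF = (0.40147 − 0.228) / 0.40147 ≈ 0.4321

PAF ≈ 0.432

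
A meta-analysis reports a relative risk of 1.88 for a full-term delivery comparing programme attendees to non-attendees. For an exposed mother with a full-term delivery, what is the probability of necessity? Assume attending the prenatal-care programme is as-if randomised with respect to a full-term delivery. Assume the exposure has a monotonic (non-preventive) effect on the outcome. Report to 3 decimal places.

PN ≈ 0.468

Under exogeneity and monotonicity, PN = (RR − 1) / RR = 1 − 1/RR.
PN = (1.88 − 1) / 1.88 = 0.88 / 1.88 ≈ 0.4681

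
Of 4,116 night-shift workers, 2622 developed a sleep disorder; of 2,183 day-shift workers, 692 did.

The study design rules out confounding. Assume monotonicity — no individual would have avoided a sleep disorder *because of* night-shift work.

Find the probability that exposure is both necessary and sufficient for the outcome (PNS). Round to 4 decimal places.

PNS ≈ 0.3200

p₁ = P(outcome | exposed) = 2622/4116 = 0.63703
p₀ = P(outcome | unexposed) = 692/2183 = 0.31699
Under exogeneity and monotonicity, PNS = p₁ − p₀.
PNS = 0.63703 − 0.31699 = 0.32003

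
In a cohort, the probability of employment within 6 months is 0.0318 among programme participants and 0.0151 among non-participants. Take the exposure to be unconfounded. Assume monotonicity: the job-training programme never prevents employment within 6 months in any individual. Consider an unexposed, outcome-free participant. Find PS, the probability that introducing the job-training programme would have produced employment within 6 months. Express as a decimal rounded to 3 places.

Let p₁ = 0.0318, p₀ = 0.0151.
Under exogeneity and monotonicity, PS = (p₁ − p₀) / (1 − p₀).
PS = (0.0318 − 0.0151) / (1 − 0.0151) = 0.0167 / 0.9849 ≈ 0.0170

PS ≈ 0.017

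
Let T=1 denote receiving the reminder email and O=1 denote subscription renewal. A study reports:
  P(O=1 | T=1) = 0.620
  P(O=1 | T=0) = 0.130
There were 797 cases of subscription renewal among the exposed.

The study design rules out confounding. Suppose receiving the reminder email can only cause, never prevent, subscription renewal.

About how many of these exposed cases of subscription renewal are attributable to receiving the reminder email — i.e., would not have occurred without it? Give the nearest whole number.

Let p₁ = 0.62, p₀ = 0.13.
PN = (p₁ − p₀)/p₁ = (0.62 − 0.13) / 0.62 ≈ 0.79032.
Attributable cases ≈ PN × (exposed cases) = 0.79032 × 797 ≈ 629.89.

about 630 cases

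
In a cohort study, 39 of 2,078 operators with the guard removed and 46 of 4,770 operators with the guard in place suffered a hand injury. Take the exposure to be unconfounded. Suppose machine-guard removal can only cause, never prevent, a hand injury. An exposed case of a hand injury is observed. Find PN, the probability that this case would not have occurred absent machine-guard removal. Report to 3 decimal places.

p₁ = P(outcome | exposed) = 39/2078 = 0.018768
p₀ = P(outcome | unexposed) = 46/4770 = 0.0096436
Under exogeneity and monotonicity, PN = (p₁ − p₀) / p₁.
PN = (0.018768 − 0.0096436) / 0.018768 = 0.0091244 / 0.018768 ≈ 0.4862

PN ≈ 0.486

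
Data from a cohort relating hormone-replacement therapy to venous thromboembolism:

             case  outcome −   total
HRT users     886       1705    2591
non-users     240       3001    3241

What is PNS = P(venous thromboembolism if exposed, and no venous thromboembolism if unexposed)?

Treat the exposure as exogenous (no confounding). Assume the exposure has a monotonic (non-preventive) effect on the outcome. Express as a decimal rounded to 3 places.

PNS ≈ 0.268

p₁ = P(outcome | exposed) = 886/2591 = 0.34195
p₀ = P(outcome | unexposed) = 240/3241 = 0.074051
Under exogeneity and monotonicity, PNS = p₁ − p₀.
PNS = 0.34195 − 0.074051 = 0.2679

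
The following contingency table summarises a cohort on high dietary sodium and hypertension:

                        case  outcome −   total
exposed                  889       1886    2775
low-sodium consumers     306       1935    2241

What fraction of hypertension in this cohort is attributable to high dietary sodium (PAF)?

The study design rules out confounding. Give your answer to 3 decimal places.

p₁ = P(outcome | exposed) = 889/2775 = 0.32036
p₀ = P(outcome | unexposed) = 306/2241 = 0.13655
Exposure prevalence π = 2775/5016 = 0.55323; overall risk P(Y=1) = 0.23824.
Under exogeneity, PAF = [P(Y=1) − p₀]/P(Y=1).
PAF = (0.23824 − 0.13655) / 0.23824 ≈ 0.4268

PAF ≈ 0.427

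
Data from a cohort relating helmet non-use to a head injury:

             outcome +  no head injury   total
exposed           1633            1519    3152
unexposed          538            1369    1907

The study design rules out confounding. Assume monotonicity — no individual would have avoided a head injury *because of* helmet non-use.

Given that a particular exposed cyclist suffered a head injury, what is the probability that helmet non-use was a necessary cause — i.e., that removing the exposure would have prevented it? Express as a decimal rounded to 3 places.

PN ≈ 0.455

p₁ = P(outcome | exposed) = 1633/3152 = 0.51808
p₀ = P(outcome | unexposed) = 538/1907 = 0.28212
Under exogeneity and monotonicity, PN = (p₁ − p₀)/p₁.
PN = (0.51808 − 0.28212) / 0.51808 ≈ 0.4555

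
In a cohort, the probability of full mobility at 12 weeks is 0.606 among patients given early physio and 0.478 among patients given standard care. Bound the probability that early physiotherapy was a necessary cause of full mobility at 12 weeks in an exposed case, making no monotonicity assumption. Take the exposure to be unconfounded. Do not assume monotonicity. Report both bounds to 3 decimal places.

Let p₁ = 0.606, p₀ = 0.478.
Under exogeneity alone the bounds on PN are max{0,(p₁−p₀)/p₁} ≤ PN ≤ min{1,(1−p₀)/p₁}.
  lower = (p₁ − p₀)/p₁ = 0.128 / 0.606 ≈ 0.2112
  upper = min{1, (1 − p₀)/p₁} = 0.522 / 0.606 ≈ 0.8614

0.211 ≤ PN ≤ 0.861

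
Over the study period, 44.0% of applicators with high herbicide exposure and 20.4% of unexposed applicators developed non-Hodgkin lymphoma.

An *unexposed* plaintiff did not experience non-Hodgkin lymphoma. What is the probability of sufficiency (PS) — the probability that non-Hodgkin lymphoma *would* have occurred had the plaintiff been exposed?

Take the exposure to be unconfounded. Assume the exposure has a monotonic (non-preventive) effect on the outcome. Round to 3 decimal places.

PS ≈ 0.296

p₁ = 0.44, p₀ = 0.204.
Under exogeneity and monotonicity, PS = (p₁ − p₀) / (1 − p₀).
PS = (0.44 − 0.204) / (1 − 0.204) = 0.236 / 0.796 ≈ 0.2965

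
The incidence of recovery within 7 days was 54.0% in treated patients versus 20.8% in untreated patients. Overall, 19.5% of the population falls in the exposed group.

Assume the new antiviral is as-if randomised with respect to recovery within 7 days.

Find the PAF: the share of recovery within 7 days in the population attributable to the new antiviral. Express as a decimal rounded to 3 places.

p₁ = 0.54, p₀ = 0.208.
Overall risk P(Y=1) = π·p₁ + (1−π)·p₀ = 0.195×0.54 + 0.805×0.208 = 0.27274.
Under exogeneity, PAF = [P(Y=1) − p₀] / P(Y=1).
PAF = (0.27274 − 0.208) / 0.27274 ≈ 0.2374

PAF ≈ 0.237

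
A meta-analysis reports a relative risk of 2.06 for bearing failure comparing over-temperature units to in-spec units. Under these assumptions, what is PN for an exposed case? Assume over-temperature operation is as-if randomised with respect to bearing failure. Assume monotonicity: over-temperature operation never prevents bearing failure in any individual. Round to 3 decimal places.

Under exogeneity and monotonicity, PN = (RR − 1) / RR = 1 − 1/RR.
PN = (2.06 − 1) / 2.06 = 1.06 / 2.06 ≈ 0.5146

PN ≈ 0.515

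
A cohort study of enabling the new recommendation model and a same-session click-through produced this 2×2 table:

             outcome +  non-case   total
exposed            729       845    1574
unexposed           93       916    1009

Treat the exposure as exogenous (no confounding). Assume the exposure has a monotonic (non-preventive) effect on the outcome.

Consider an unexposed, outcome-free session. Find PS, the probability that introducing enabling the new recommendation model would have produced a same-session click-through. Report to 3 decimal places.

PS ≈ 0.409

p₁ = P(outcome | exposed) = 729/1574 = 0.46315
p₀ = P(outcome | unexposed) = 93/1009 = 0.09217
Under exogeneity and monotonicity, PS = (p₁ − p₀) / (1 − p₀).
PS = (0.46315 − 0.09217) / (1 − 0.09217) = 0.37098 / 0.90783 ≈ 0.4086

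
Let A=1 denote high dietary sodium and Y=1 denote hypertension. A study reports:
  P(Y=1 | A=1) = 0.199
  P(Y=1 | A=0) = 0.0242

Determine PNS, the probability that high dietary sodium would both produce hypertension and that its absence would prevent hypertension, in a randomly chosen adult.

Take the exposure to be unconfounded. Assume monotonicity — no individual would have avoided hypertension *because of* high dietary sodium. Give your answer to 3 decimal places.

Let p₁ = 0.199, p₀ = 0.0242.
Under exogeneity and monotonicity, PNS = p₁ − p₀.
PNS = 0.199 − 0.0242 = 0.1748

PNS ≈ 0.175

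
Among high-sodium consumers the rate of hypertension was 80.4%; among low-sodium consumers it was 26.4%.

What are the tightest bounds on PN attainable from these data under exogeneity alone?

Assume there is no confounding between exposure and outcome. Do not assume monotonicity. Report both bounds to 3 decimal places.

0.672 ≤ PN ≤ 0.915

p₁ = 0.804, p₀ = 0.264.
Under exogeneity alone the bounds on PN are max{0,(p₁−p₀)/p₁} ≤ PN ≤ min{1,(1−p₀)/p₁}.
  lower = (p₁ − p₀)/p₁ = 0.54 / 0.804 ≈ 0.6716
  upper = min{1, (1 − p₀)/p₁} = 0.736 / 0.804 ≈ 0.9154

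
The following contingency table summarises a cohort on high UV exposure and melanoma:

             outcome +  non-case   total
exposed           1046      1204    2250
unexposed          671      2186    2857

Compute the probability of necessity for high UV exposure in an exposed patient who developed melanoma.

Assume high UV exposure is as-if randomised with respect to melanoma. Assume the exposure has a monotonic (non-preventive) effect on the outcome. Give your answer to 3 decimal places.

PN ≈ 0.495

p₁ = P(outcome | exposed) = 1046/2250 = 0.46489
p₀ = P(outcome | unexposed) = 671/2857 = 0.23486
Under exogeneity and monotonicity, PN = (p₁ − p₀)/p₁.
PN = (0.46489 − 0.23486) / 0.46489 ≈ 0.4948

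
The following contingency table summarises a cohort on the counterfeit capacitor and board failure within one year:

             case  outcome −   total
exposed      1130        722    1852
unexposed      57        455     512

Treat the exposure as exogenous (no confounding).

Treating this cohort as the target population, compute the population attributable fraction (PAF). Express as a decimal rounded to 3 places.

PAF ≈ 0.778

p₁ = P(outcome | exposed) = 1130/1852 = 0.61015
p₀ = P(outcome | unexposed) = 57/512 = 0.11133
Exposure prevalence π = 1852/2364 = 0.78342; overall risk P(Y=1) = 0.50212.
Under exogeneity, PAF = [P(Y=1) − p₀]/P(Y=1).
PAF = (0.50212 − 0.11133) / 0.50212 ≈ 0.7783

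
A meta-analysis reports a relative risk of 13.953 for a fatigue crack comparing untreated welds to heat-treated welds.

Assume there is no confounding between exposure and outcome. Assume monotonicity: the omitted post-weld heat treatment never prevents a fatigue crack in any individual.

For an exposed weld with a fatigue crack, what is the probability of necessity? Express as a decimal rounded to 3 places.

Under exogeneity and monotonicity, PN = (RR − 1) / RR = 1 − 1/RR.
PN = (13.953 − 1) / 13.953 = 12.95 / 13.953 ≈ 0.9283

PN ≈ 0.928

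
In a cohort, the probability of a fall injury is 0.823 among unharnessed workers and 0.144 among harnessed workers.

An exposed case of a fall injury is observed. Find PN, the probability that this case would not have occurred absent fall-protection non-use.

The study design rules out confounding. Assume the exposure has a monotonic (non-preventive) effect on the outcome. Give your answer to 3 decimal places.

Let p₁ = 0.823, p₀ = 0.144.
Under exogeneity and monotonicity, PN = (p₁ − p₀) / p₁.
PN = (0.823 − 0.144) / 0.823 = 0.679 / 0.823 ≈ 0.8250

PN ≈ 0.825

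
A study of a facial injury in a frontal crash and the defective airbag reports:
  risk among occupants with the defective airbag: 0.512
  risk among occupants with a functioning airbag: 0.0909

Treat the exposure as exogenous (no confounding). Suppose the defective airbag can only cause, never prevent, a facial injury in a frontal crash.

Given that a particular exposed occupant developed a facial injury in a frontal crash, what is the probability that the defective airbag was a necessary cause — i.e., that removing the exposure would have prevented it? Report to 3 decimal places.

Let p₁ = 0.512, p₀ = 0.0909.
Under exogeneity and monotonicity, PN = (p₁ − p₀) / p₁.
PN = (0.512 − 0.0909) / 0.512 = 0.4211 / 0.512 ≈ 0.8225

PN ≈ 0.822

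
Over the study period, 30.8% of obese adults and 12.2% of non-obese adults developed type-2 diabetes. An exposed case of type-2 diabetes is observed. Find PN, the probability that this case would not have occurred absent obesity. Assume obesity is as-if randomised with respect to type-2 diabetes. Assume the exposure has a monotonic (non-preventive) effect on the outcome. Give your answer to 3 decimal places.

p₁ = 0.308, p₀ = 0.122.
Under exogeneity and monotonicity, PN = (p₁ − p₀) / p₁.
PN = (0.308 − 0.122) / 0.308 = 0.186 / 0.308 ≈ 0.6039

PN ≈ 0.604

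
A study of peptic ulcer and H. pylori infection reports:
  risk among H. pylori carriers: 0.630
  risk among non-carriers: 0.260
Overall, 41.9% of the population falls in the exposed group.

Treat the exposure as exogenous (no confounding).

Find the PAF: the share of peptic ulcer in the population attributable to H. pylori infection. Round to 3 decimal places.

Let p₁ = 0.63, p₀ = 0.26.
Overall risk P(Y=1) = π·p₁ + (1−π)·p₀ = 0.419×0.63 + 0.581×0.26 = 0.41503.
Under exogeneity, PAF = [P(Y=1) − p₀] / P(Y=1).
PAF = (0.41503 − 0.26) / 0.41503 ≈ 0.3735

PAF ≈ 0.374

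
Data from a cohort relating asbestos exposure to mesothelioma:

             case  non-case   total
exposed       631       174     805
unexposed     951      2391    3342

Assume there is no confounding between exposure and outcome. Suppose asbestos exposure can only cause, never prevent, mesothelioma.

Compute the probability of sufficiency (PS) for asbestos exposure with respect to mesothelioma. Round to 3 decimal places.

PS ≈ 0.698

p₁ = P(outcome | exposed) = 631/805 = 0.78385
p₀ = P(outcome | unexposed) = 951/3342 = 0.28456
Under exogeneity and monotonicity, PS = (p₁ − p₀)/(1 − p₀).
PS = (0.78385 − 0.28456) / 0.71544 ≈ 0.6979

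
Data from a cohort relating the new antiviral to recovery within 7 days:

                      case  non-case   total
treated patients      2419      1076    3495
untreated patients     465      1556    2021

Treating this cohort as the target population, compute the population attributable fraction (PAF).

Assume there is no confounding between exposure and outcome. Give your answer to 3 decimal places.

PAF ≈ 0.560

p₁ = P(outcome | exposed) = 2419/3495 = 0.69213
p₀ = P(outcome | unexposed) = 465/2021 = 0.23008
Exposure prevalence π = 3495/5516 = 0.63361; overall risk P(Y=1) = 0.52284.
Under exogeneity, PAF = [P(Y=1) − p₀]/P(Y=1).
PAF = (0.52284 − 0.23008) / 0.52284 ≈ 0.5599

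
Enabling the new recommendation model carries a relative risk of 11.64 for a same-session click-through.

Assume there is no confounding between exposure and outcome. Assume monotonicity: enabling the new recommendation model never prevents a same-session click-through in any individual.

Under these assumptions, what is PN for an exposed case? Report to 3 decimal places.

PN ≈ 0.914

Under exogeneity and monotonicity, PN = (RR − 1) / RR = 1 − 1/RR.
PN = (11.64 − 1) / 11.64 = 10.64 / 11.64 ≈ 0.9141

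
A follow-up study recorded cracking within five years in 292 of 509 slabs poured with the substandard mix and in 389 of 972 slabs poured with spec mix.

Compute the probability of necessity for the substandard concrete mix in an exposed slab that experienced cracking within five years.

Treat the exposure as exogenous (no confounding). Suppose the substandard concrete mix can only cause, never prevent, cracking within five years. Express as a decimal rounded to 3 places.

PN ≈ 0.302

p₁ = P(outcome | exposed) = 292/509 = 0.57367
p₀ = P(outcome | unexposed) = 389/972 = 0.40021
Under exogeneity and monotonicity, PN = (p₁ − p₀) / p₁.
PN = (0.57367 − 0.40021) / 0.57367 = 0.17347 / 0.57367 ≈ 0.3024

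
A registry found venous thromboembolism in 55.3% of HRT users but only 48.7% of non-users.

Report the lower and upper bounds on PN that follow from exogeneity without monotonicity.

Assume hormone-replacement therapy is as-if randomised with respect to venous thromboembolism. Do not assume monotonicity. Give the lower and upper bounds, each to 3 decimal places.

0.119 ≤ PN ≤ 0.928

p₁ = 0.553, p₀ = 0.487.
Under exogeneity alone the bounds on PN are max{0,(p₁−p₀)/p₁} ≤ PN ≤ min{1,(1−p₀)/p₁}.
  lower = (p₁ − p₀)/p₁ = 0.066 / 0.553 ≈ 0.1193
  upper = min{1, (1 − p₀)/p₁} = 0.513 / 0.553 ≈ 0.9277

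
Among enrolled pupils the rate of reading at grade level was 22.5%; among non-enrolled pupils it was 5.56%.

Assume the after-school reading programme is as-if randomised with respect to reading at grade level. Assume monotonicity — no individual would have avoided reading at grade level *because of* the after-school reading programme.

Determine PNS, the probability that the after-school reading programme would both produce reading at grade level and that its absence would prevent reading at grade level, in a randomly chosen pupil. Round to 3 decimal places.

p₁ = 0.225, p₀ = 0.0556.
Under exogeneity and monotonicity, PNS = p₁ − p₀.
PNS = 0.225 − 0.0556 = 0.1694

PNS ≈ 0.169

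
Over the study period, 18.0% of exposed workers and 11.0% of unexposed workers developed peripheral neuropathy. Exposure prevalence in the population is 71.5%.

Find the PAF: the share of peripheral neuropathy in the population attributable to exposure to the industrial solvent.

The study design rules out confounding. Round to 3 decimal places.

PAF ≈ 0.313

p₁ = 0.18, p₀ = 0.11.
Overall risk P(Y=1) = π·p₁ + (1−π)·p₀ = 0.715×0.18 + 0.285×0.11 = 0.16005.
Under exogeneity, PAF = [P(Y=1) − p₀] / P(Y=1).
PAF = (0.16005 − 0.11) / 0.16005 ≈ 0.3127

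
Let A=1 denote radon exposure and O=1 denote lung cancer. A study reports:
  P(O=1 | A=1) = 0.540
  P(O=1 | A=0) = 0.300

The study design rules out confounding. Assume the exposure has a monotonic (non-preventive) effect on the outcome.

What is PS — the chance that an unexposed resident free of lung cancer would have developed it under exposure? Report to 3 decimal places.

Let p₁ = 0.54, p₀ = 0.3.
Under exogeneity and monotonicity, PS = (p₁ − p₀) / (1 − p₀).
PS = (0.54 − 0.3) / (1 − 0.3) = 0.24 / 0.7 ≈ 0.3429

PS ≈ 0.343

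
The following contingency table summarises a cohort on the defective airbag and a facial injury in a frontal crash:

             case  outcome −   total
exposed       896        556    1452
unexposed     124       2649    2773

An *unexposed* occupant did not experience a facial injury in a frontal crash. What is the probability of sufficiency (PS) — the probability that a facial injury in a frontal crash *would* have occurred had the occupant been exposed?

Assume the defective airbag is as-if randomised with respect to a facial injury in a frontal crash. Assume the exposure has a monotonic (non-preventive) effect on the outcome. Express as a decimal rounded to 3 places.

p₁ = P(outcome | exposed) = 896/1452 = 0.61708
p₀ = P(outcome | unexposed) = 124/2773 = 0.044717
Under exogeneity and monotonicity, PS = (p₁ − p₀)/(1 − p₀).
PS = (0.61708 − 0.044717) / 0.95528 ≈ 0.5992

PS ≈ 0.599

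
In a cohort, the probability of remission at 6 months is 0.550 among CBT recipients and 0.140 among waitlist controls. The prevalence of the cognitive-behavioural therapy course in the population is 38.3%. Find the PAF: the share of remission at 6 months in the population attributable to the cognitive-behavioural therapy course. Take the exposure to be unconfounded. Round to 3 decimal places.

PAF ≈ 0.529

Let p₁ = 0.55, p₀ = 0.14.
Overall risk P(Y=1) = π·p₁ + (1−π)·p₀ = 0.383×0.55 + 0.617×0.14 = 0.29703.
Under exogeneity, PAF = [P(Y=1) − p₀] / P(Y=1).
PAF = (0.29703 − 0.14) / 0.29703 ≈ 0.5287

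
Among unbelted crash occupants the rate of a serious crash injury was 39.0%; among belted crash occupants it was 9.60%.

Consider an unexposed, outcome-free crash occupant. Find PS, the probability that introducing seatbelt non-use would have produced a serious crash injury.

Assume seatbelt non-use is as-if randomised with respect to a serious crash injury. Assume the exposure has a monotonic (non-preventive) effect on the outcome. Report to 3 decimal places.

PS ≈ 0.325

p₁ = 0.39, p₀ = 0.096.
Under exogeneity and monotonicity, PS = (p₁ − p₀) / (1 − p₀).
PS = (0.39 − 0.096) / (1 − 0.096) = 0.294 / 0.904 ≈ 0.3252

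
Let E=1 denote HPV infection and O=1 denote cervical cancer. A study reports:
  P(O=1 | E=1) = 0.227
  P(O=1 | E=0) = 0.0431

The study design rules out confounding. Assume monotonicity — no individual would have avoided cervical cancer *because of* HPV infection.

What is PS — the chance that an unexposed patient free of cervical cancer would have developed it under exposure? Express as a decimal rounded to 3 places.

PS ≈ 0.192

Let p₁ = 0.227, p₀ = 0.0431.
Under exogeneity and monotonicity, PS = (p₁ − p₀) / (1 − p₀).
PS = (0.227 − 0.0431) / (1 − 0.0431) = 0.1839 / 0.9569 ≈ 0.1922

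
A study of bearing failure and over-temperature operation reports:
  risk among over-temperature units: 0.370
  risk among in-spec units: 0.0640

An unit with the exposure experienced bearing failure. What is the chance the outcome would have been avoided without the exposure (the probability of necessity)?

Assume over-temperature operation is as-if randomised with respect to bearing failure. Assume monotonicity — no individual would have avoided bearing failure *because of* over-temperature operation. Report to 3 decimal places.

PN ≈ 0.827

Let p₁ = 0.37, p₀ = 0.064.
Under exogeneity and monotonicity, PN = (p₁ − p₀) / p₁.
PN = (0.37 − 0.064) / 0.37 = 0.306 / 0.37 ≈ 0.8270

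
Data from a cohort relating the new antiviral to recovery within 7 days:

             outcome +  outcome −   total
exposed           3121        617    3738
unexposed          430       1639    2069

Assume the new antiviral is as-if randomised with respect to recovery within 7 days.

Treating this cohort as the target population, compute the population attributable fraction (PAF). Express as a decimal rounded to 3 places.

PAF ≈ 0.660

p₁ = P(outcome | exposed) = 3121/3738 = 0.83494
p₀ = P(outcome | unexposed) = 430/2069 = 0.20783
Exposure prevalence π = 3738/5807 = 0.64371; overall risk P(Y=1) = 0.6115.
Under exogeneity, PAF = [P(Y=1) − p₀]/P(Y=1).
PAF = (0.6115 − 0.20783) / 0.6115 ≈ 0.6601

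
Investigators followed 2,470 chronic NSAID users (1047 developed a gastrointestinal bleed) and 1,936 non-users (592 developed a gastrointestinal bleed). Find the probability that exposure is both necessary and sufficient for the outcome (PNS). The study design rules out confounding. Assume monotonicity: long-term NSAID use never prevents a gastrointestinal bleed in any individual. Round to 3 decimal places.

p₁ = P(outcome | exposed) = 1047/2470 = 0.42389
p₀ = P(outcome | unexposed) = 592/1936 = 0.30579
Under exogeneity and monotonicity, PNS = p₁ − p₀.
PNS = 0.42389 − 0.30579 = 0.1181

PNS ≈ 0.118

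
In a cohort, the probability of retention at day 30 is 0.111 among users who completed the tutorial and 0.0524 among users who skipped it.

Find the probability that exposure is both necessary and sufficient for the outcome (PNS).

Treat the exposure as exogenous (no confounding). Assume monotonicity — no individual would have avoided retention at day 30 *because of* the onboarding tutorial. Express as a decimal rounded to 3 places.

Let p₁ = 0.111, p₀ = 0.0524.
Under exogeneity and monotonicity, PNS = p₁ − p₀.
PNS = 0.111 − 0.0524 = 0.0586

PNS ≈ 0.059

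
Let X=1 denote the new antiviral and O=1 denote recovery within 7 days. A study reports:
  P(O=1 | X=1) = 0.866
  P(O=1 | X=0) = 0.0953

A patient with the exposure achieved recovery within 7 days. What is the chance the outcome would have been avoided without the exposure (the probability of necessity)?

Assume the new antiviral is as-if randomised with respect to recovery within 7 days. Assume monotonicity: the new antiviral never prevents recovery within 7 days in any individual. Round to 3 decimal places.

PN ≈ 0.890

Let p₁ = 0.866, p₀ = 0.0953.
Under exogeneity and monotonicity, PN = (p₁ − p₀) / p₁.
PN = (0.866 − 0.0953) / 0.866 = 0.7707 / 0.866 ≈ 0.8900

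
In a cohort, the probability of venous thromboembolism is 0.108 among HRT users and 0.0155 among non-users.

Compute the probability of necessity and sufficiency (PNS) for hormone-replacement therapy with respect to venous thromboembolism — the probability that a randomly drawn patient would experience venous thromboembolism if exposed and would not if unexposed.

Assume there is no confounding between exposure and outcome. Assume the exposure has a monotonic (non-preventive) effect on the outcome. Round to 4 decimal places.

Let p₁ = 0.108, p₀ = 0.0155.
Under exogeneity and monotonicity, PNS = p₁ − p₀.
PNS = 0.108 − 0.0155 = 0.0925

PNS ≈ 0.0925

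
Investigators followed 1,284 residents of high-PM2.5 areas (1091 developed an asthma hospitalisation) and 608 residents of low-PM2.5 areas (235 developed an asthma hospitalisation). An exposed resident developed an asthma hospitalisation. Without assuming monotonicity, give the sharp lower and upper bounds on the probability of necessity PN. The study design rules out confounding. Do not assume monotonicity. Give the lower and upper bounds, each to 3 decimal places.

0.545 ≤ PN ≤ 0.722

p₁ = P(outcome | exposed) = 1091/1284 = 0.84969
p₀ = P(outcome | unexposed) = 235/608 = 0.38651
Under exogeneity alone the bounds on PN are max{0,(p₁−p₀)/p₁} ≤ PN ≤ min{1,(1−p₀)/p₁}.
  lower = (p₁ − p₀)/p₁ = 0.46318 / 0.84969 ≈ 0.5451
  upper = min{1, (1 − p₀)/p₁} = 0.61349 / 0.84969 ≈ 0.7220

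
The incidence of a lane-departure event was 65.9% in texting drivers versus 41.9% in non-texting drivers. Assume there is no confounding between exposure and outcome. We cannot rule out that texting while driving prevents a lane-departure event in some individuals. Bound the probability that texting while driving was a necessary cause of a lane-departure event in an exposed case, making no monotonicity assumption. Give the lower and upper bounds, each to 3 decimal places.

0.364 ≤ PN ≤ 0.882

p₁ = 0.659, p₀ = 0.419.
Under exogeneity alone the bounds on PN are max{0,(p₁−p₀)/p₁} ≤ PN ≤ min{1,(1−p₀)/p₁}.
  lower = (p₁ − p₀)/p₁ = 0.24 / 0.659 ≈ 0.3642
  upper = min{1, (1 − p₀)/p₁} = 0.581 / 0.659 ≈ 0.8816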